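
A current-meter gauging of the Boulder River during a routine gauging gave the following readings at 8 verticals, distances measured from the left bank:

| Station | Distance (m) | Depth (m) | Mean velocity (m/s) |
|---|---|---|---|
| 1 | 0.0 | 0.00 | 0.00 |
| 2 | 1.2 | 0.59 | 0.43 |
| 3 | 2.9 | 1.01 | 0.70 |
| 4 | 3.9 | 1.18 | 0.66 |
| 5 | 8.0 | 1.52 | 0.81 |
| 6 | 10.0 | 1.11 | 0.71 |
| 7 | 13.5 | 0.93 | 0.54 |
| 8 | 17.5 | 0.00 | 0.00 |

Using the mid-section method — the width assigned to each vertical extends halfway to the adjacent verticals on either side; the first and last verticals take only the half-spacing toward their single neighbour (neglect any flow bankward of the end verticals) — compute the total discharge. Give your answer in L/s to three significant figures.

w_2 = (2.9 − 0.0)/2 = 1.45 m; q_2 = 0.43 × 0.59 × 1.45 = 0.3679 m³/s
w_3 = (3.9 − 1.2)/2 = 1.35 m; q_3 = 0.70 × 1.01 × 1.35 = 0.9545 m³/s
w_4 = (8.0 − 2.9)/2 = 2.55 m; q_4 = 0.66 × 1.18 × 2.55 = 1.986 m³/s
w_5 = (10.0 − 3.9)/2 = 3.05 m; q_5 = 0.81 × 1.52 × 3.05 = 3.755 m³/s
w_6 = (13.5 − 8.0)/2 = 2.75 m; q_6 = 0.71 × 1.11 × 2.75 = 2.167 m³/s
w_7 = (17.5 − 10.0)/2 = 3.75 m; q_7 = 0.54 × 0.93 × 3.75 = 1.883 m³/s
Stations 1, 8 contribute zero (depth or velocity is 0).
Q = Σ qᵢ = 11.11 m³/s
= 11.11 × 1000 = 11110 L/s

11100 L/s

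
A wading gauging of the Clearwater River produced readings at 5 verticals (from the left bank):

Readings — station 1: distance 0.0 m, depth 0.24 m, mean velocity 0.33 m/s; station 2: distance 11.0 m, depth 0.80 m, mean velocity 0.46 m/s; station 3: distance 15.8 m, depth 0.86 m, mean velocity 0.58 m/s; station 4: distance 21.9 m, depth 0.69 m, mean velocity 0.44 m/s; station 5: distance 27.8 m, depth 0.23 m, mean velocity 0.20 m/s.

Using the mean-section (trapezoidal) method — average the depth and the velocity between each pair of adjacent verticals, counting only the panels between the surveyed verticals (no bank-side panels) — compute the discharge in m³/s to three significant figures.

Panel 1-2: Δb = 11 m, d̄ = (0.24+0.80)/2 = 0.52, v̄ = (0.33+0.46)/2 = 0.395 → q = 11×0.52×0.395 = 2.259 m³/s
Panel 2-3: Δb = 4.8 m, d̄ = (0.80+0.86)/2 = 0.83, v̄ = (0.46+0.58)/2 = 0.52 → q = 4.8×0.83×0.52 = 2.072 m³/s
Panel 3-4: Δb = 6.1 m, d̄ = (0.86+0.69)/2 = 0.775, v̄ = (0.58+0.44)/2 = 0.51 → q = 6.1×0.775×0.51 = 2.411 m³/s
Panel 4-5: Δb = 5.9 m, d̄ = (0.69+0.23)/2 = 0.46, v̄ = (0.44+0.20)/2 = 0.32 → q = 5.9×0.46×0.32 = 0.8685 m³/s
Q = Σ q = 7.611 m³/s

7.61 m³/s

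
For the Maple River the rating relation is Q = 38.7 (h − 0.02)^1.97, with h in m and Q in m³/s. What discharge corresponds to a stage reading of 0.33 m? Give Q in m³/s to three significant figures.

Q = 38.7 × (0.33 − 0.02)^1.97 = 38.7 × 0.31^1.97 = 3.852 m³/s

3.85 m³/s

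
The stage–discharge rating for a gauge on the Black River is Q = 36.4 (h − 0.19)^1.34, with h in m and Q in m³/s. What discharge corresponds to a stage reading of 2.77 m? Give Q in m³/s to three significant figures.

Q = 36.4 × (2.77 − 0.19)^1.34 = 36.4 × 2.58^1.34 = 129.6 m³/s

130 m³/s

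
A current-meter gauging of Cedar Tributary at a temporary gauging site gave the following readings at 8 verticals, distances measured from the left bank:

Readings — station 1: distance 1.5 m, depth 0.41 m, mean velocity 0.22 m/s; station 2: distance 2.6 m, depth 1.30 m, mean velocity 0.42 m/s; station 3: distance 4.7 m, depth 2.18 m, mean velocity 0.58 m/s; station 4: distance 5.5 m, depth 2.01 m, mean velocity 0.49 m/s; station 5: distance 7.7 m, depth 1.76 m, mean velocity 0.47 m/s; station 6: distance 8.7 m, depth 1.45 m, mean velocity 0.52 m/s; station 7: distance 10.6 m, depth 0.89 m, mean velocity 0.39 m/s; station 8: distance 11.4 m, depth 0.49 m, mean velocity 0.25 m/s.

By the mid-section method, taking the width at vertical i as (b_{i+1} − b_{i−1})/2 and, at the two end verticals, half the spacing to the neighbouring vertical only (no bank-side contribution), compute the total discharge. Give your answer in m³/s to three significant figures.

w_1 = (2.6 − 1.5)/2 = 0.55 m; q_1 = 0.22 × 0.41 × 0.55 = 0.04961 m³/s
w_2 = (4.7 − 1.5)/2 = 1.6 m; q_2 = 0.42 × 1.30 × 1.6 = 0.8736 m³/s
w_3 = (5.5 − 2.6)/2 = 1.45 m; q_3 = 0.58 × 2.18 × 1.45 = 1.833 m³/s
w_4 = (7.7 − 4.7)/2 = 1.5 m; q_4 = 0.49 × 2.01 × 1.5 = 1.477 m³/s
w_5 = (8.7 − 5.5)/2 = 1.6 m; q_5 = 0.47 × 1.76 × 1.6 = 1.324 m³/s
w_6 = (10.6 − 7.7)/2 = 1.45 m; q_6 = 0.52 × 1.45 × 1.45 = 1.093 m³/s
w_7 = (11.4 − 8.7)/2 = 1.35 m; q_7 = 0.39 × 0.89 × 1.35 = 0.4686 m³/s
w_8 = (11.4 − 10.6)/2 = 0.4 m; q_8 = 0.25 × 0.49 × 0.4 = 0.04900 m³/s
Q = Σ qᵢ = 7.168 m³/s

7.17 m³/s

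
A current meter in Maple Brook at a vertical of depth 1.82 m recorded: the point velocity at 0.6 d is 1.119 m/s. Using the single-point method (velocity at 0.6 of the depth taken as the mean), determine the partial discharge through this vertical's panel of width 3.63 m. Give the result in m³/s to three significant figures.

v̄ = v₀.₆ = 1.119 m/s
q = v̄ × d × w = 1.119 × 1.82 × 3.63 = 7.393 m³/s

7.39 m³/s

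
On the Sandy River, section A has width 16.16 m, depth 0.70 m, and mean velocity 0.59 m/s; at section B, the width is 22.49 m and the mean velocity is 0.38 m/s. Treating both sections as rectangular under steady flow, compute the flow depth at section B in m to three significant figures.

0.781 m

Q = A₁V₁ = (16.16×0.70) × 0.59 = 6.674 m³/s
d₂ = Q/(b₂ V₂) = 6.674/(22.49×0.38) = 0.7809 m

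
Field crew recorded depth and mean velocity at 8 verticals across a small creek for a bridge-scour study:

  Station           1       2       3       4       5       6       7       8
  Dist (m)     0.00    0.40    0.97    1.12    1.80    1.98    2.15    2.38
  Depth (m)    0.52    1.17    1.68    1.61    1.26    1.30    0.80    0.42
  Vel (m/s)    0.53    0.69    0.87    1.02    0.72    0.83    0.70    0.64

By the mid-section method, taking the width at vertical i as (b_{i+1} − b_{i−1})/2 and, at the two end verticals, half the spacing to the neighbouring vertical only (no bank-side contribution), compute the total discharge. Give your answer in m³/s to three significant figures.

2.38 m³/s

w_1 = (0.40 − 0.00)/2 = 0.2 m; q_1 = 0.53 × 0.52 × 0.2 = 0.05512 m³/s
w_2 = (0.97 − 0.00)/2 = 0.485 m; q_2 = 0.69 × 1.17 × 0.485 = 0.3915 m³/s
w_3 = (1.12 − 0.40)/2 = 0.36 m; q_3 = 0.87 × 1.68 × 0.36 = 0.5262 m³/s
w_4 = (1.80 − 0.97)/2 = 0.415 m; q_4 = 1.02 × 1.61 × 0.415 = 0.6815 m³/s
w_5 = (1.98 − 1.12)/2 = 0.43 m; q_5 = 0.72 × 1.26 × 0.43 = 0.3901 m³/s
w_6 = (2.15 − 1.80)/2 = 0.175 m; q_6 = 0.83 × 1.30 × 0.175 = 0.1888 m³/s
w_7 = (2.38 − 1.98)/2 = 0.2 m; q_7 = 0.70 × 0.80 × 0.2 = 0.1120 m³/s
w_8 = (2.38 − 2.15)/2 = 0.115 m; q_8 = 0.64 × 0.42 × 0.115 = 0.03091 m³/s
Q = Σ qᵢ = 2.376 m³/s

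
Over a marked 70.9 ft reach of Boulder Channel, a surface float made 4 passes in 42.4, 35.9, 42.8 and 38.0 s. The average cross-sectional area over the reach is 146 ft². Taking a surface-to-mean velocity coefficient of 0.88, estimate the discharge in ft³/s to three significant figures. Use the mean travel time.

229 ft³/s

t̄ = (42.4 + 35.9 + 42.8 + 38.0) / 4 = 39.775 s
v_surface = L / t̄ = 70.9 / 39.775 = 1.783 ft/s
v_mean = 0.88 × 1.783 = 1.569 ft/s
Q = A × v_mean = 146 × 1.569 = 229.0 ft³/s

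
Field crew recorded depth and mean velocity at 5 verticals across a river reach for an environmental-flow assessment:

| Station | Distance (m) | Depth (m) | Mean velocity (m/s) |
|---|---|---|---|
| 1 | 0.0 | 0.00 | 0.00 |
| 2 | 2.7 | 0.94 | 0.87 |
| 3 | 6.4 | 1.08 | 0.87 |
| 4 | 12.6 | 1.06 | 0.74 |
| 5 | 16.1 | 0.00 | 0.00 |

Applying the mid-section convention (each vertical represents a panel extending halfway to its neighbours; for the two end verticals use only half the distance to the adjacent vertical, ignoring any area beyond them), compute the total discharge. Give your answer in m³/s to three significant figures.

11.1 m³/s

w_2 = (6.4 − 0.0)/2 = 3.2 m; q_2 = 0.87 × 0.94 × 3.2 = 2.617 m³/s
w_3 = (12.6 − 2.7)/2 = 4.95 m; q_3 = 0.87 × 1.08 × 4.95 = 4.651 m³/s
w_4 = (16.1 − 6.4)/2 = 4.85 m; q_4 = 0.74 × 1.06 × 4.85 = 3.804 m³/s
Stations 1, 5 contribute zero (depth or velocity is 0).
Q = Σ qᵢ = 11.07 m³/s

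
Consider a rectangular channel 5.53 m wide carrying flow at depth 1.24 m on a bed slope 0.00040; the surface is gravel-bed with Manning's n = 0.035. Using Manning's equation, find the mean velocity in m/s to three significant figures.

0.515 m/s

A = b·y = 5.53 × 1.24 = 6.857 m²
P = b + 2y = 5.53 + 2×1.24 = 8.010 m
R = A/P = 6.857/8.010 = 0.8561 m
Q = (1/n)·A·R^(2/3)·S^(1/2) = (1/0.035) × 6.857 × 0.8561^(2/3) × 0.00040^(1/2) = 3.533 m³/s
V = Q/A = 3.533/6.857 = 0.5152 m/s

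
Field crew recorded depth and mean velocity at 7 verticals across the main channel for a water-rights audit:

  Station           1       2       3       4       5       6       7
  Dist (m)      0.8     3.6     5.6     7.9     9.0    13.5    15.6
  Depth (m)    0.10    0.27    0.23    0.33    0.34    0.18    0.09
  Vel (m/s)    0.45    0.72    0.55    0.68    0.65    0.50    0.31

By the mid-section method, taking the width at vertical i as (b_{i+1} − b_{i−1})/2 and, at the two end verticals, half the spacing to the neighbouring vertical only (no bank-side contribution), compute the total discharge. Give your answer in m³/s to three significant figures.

2.13 m³/s

w_1 = (3.6 − 0.8)/2 = 1.4 m; q_1 = 0.45 × 0.10 × 1.4 = 0.06300 m³/s
w_2 = (5.6 − 0.8)/2 = 2.4 m; q_2 = 0.72 × 0.27 × 2.4 = 0.4666 m³/s
w_3 = (7.9 − 3.6)/2 = 2.15 m; q_3 = 0.55 × 0.23 × 2.15 = 0.2720 m³/s
w_4 = (9.0 − 5.6)/2 = 1.7 m; q_4 = 0.68 × 0.33 × 1.7 = 0.3815 m³/s
w_5 = (13.5 − 7.9)/2 = 2.8 m; q_5 = 0.65 × 0.34 × 2.8 = 0.6188 m³/s
w_6 = (15.6 − 9.0)/2 = 3.3 m; q_6 = 0.50 × 0.18 × 3.3 = 0.2970 m³/s
w_7 = (15.6 − 13.5)/2 = 1.05 m; q_7 = 0.31 × 0.09 × 1.05 = 0.02930 m³/s
Q = Σ qᵢ = 2.128 m³/s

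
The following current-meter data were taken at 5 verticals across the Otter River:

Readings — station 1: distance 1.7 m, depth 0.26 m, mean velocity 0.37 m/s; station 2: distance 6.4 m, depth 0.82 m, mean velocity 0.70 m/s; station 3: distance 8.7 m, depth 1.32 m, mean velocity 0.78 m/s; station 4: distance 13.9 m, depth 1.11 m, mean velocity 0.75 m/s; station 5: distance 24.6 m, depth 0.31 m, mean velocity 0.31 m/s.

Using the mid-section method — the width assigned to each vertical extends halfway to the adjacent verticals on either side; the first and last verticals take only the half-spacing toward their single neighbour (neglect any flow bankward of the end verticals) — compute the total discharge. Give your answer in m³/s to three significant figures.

w_1 = (6.4 − 1.7)/2 = 2.35 m; q_1 = 0.37 × 0.26 × 2.35 = 0.2261 m³/s
w_2 = (8.7 − 1.7)/2 = 3.5 m; q_2 = 0.70 × 0.82 × 3.5 = 2.009 m³/s
w_3 = (13.9 − 6.4)/2 = 3.75 m; q_3 = 0.78 × 1.32 × 3.75 = 3.861 m³/s
w_4 = (24.6 − 8.7)/2 = 7.95 m; q_4 = 0.75 × 1.11 × 7.95 = 6.618 m³/s
w_5 = (24.6 − 13.9)/2 = 5.35 m; q_5 = 0.31 × 0.31 × 5.35 = 0.5141 m³/s
Q = Σ qᵢ = 13.23 m³/s

13.2 m³/s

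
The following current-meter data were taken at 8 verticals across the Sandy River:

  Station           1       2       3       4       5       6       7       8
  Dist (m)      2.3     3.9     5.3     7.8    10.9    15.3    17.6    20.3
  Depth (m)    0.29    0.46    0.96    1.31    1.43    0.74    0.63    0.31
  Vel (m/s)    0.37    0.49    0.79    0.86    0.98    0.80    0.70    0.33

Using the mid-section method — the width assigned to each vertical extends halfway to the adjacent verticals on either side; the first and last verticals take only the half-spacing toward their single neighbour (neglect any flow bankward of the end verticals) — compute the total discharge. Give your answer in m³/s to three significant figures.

13.5 m³/s

w_1 = (3.9 − 2.3)/2 = 0.8 m; q_1 = 0.37 × 0.29 × 0.8 = 0.08584 m³/s
w_2 = (5.3 − 2.3)/2 = 1.5 m; q_2 = 0.49 × 0.46 × 1.5 = 0.3381 m³/s
w_3 = (7.8 − 3.9)/2 = 1.95 m; q_3 = 0.79 × 0.96 × 1.95 = 1.479 m³/s
w_4 = (10.9 − 5.3)/2 = 2.8 m; q_4 = 0.86 × 1.31 × 2.8 = 3.154 m³/s
w_5 = (15.3 − 7.8)/2 = 3.75 m; q_5 = 0.98 × 1.43 × 3.75 = 5.255 m³/s
w_6 = (17.6 − 10.9)/2 = 3.35 m; q_6 = 0.80 × 0.74 × 3.35 = 1.983 m³/s
w_7 = (20.3 − 15.3)/2 = 2.5 m; q_7 = 0.70 × 0.63 × 2.5 = 1.103 m³/s
w_8 = (20.3 − 17.6)/2 = 1.35 m; q_8 = 0.33 × 0.31 × 1.35 = 0.1381 m³/s
Q = Σ qᵢ = 13.54 m³/s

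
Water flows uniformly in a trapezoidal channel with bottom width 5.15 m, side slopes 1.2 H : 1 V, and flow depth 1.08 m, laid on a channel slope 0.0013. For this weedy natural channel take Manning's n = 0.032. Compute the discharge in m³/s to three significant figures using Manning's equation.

A = (b + z·y)·y = (5.15 + 1.2×1.08)×1.08 = 6.962 m²
P = b + 2y√(1+z²) = 5.15 + 2×1.08×√(1+1.2²) = 8.524 m
R = A/P = 6.962/8.524 = 0.8167 m
Q = (1/n)·A·R^(2/3)·S^(1/2) = (1/0.032) × 6.962 × 0.8167^(2/3) × 0.0013^(1/2) = 6.854 m³/s

6.85 m³/s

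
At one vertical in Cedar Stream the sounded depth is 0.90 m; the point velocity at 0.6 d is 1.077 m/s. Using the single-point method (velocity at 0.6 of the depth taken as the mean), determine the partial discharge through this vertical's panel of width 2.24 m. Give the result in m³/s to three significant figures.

v̄ = v₀.₆ = 1.077 m/s
q = v̄ × d × w = 1.077 × 0.90 × 2.24 = 2.171 m³/s

2.17 m³/s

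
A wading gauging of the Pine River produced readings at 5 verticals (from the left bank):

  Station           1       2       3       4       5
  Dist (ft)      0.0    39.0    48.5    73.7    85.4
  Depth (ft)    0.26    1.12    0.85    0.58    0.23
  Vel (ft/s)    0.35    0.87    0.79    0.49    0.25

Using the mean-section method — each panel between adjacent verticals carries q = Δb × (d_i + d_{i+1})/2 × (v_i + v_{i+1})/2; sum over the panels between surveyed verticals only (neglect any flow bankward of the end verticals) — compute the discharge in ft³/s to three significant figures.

37.5 ft³/s

Panel 1-2: Δb = 39 ft, d̄ = (0.26+1.12)/2 = 0.69, v̄ = (0.35+0.87)/2 = 0.61 → q = 39×0.69×0.61 = 16.42 ft³/s
Panel 2-3: Δb = 9.5 ft, d̄ = (1.12+0.85)/2 = 0.985, v̄ = (0.87+0.79)/2 = 0.83 → q = 9.5×0.985×0.83 = 7.767 ft³/s
Panel 3-4: Δb = 25.2 ft, d̄ = (0.85+0.58)/2 = 0.715, v̄ = (0.79+0.49)/2 = 0.64 → q = 25.2×0.715×0.64 = 11.53 ft³/s
Panel 4-5: Δb = 11.7 ft, d̄ = (0.58+0.23)/2 = 0.405, v̄ = (0.49+0.25)/2 = 0.37 → q = 11.7×0.405×0.37 = 1.753 ft³/s
Q = Σ q = 37.47 ft³/s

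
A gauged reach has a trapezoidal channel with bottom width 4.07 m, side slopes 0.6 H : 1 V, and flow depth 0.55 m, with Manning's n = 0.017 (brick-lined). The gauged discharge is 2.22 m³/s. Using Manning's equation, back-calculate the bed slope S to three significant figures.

0.000701

A = (b + z·y)·y = (4.07 + 0.6×0.55)×0.55 = 2.420 m²
P = b + 2y√(1+z²) = 4.07 + 2×0.55×√(1+0.6²) = 5.353 m
R = A/P = 2.420/5.353 = 0.4521 m
S = (Q·n / (1·A·R^(2/3)))² = (2.22×0.017 / (1×2.420×0.5891))² = 0.0007009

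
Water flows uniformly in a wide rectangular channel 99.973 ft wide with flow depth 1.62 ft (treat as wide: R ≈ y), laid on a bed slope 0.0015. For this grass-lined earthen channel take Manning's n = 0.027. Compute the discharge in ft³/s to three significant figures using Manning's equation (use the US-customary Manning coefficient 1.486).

476 ft³/s

A = b·y = 99.973 × 1.62 = 162.0 ft²
Wide channel: R ≈ y = 1.62 ft
Q = (1.486/n)·A·R^(2/3)·S^(1/2) = (1.486/0.027) × 162.0 × 1.620^(2/3) × 0.0015^(1/2) = 476.2 ft³/s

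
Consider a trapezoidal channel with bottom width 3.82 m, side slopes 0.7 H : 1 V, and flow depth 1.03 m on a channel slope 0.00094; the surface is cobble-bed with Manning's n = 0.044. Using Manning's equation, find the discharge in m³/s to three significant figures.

A = (b + z·y)·y = (3.82 + 0.7×1.03)×1.03 = 4.677 m²
P = b + 2y√(1+z²) = 3.82 + 2×1.03×√(1+0.7²) = 6.335 m
R = A/P = 4.677/6.335 = 0.7384 m
Q = (1/n)·A·R^(2/3)·S^(1/2) = (1/0.044) × 4.677 × 0.7384^(2/3) × 0.00094^(1/2) = 2.662 m³/s

2.66 m³/s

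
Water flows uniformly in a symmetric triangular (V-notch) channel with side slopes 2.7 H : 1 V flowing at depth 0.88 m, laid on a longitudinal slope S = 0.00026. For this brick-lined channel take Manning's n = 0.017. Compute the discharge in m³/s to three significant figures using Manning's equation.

1.10 m³/s

A = z·y² = 2.7×0.88² = 2.091 m²
P = 2y√(1+z²) = 2×0.88×√(1+2.7²) = 5.067 m
R = A/P = 2.091/5.067 = 0.4126 m
Q = (1/n)·A·R^(2/3)·S^(1/2) = (1/0.017) × 2.091 × 0.4126^(2/3) × 0.00026^(1/2) = 1.099 m³/s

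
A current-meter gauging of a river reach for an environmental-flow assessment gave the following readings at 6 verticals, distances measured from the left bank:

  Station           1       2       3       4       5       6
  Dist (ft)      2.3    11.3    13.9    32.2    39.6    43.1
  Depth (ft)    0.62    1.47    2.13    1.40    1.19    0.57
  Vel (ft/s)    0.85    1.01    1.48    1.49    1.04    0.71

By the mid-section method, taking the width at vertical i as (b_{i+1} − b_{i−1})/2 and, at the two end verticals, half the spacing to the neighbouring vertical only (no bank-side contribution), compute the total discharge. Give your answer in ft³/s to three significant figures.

78.2 ft³/s

w_1 = (11.3 − 2.3)/2 = 4.5 ft; q_1 = 0.85 × 0.62 × 4.5 = 2.372 ft³/s
w_2 = (13.9 − 2.3)/2 = 5.8 ft; q_2 = 1.01 × 1.47 × 5.8 = 8.611 ft³/s
w_3 = (32.2 − 11.3)/2 = 10.45 ft; q_3 = 1.48 × 2.13 × 10.45 = 32.94 ft³/s
w_4 = (39.6 − 13.9)/2 = 12.85 ft; q_4 = 1.49 × 1.40 × 12.85 = 26.81 ft³/s
w_5 = (43.1 − 32.2)/2 = 5.45 ft; q_5 = 1.04 × 1.19 × 5.45 = 6.745 ft³/s
w_6 = (43.1 − 39.6)/2 = 1.75 ft; q_6 = 0.71 × 0.57 × 1.75 = 0.7082 ft³/s
Q = Σ qᵢ = 78.18 ft³/s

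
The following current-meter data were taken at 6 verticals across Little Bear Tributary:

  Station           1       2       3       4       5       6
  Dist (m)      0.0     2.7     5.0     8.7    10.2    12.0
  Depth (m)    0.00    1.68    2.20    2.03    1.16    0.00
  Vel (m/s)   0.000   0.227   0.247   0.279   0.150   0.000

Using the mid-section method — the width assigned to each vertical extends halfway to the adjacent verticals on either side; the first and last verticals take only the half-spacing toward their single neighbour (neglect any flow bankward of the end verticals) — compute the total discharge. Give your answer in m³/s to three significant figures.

4.34 m³/s

w_2 = (5.0 − 0.0)/2 = 2.5 m; q_2 = 0.227 × 1.68 × 2.5 = 0.9534 m³/s
w_3 = (8.7 − 2.7)/2 = 3 m; q_3 = 0.247 × 2.20 × 3 = 1.630 m³/s
w_4 = (10.2 − 5.0)/2 = 2.6 m; q_4 = 0.279 × 2.03 × 2.6 = 1.473 m³/s
w_5 = (12.0 − 8.7)/2 = 1.65 m; q_5 = 0.150 × 1.16 × 1.65 = 0.2871 m³/s
Stations 1, 6 contribute zero (depth or velocity is 0).
Q = Σ qᵢ = 4.343 m³/s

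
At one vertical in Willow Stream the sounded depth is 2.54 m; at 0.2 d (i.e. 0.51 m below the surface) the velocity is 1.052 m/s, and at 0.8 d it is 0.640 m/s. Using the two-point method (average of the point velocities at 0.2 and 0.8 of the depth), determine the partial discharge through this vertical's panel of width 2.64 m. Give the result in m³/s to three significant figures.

v̄ = (1.052 + 0.640) / 2 = 0.8460 m/s
q = v̄ × d × w = 0.8460 × 2.54 × 2.64 = 5.673 m³/s

5.67 m³/s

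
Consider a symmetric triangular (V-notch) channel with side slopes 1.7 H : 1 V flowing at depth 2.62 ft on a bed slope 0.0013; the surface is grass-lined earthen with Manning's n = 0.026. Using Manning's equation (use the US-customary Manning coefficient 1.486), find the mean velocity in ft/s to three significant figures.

2.23 ft/s

A = z·y² = 1.7×2.62² = 11.67 ft²
P = 2y√(1+z²) = 2×2.62×√(1+1.7²) = 10.33 ft
R = A/P = 11.67/10.33 = 1.129 ft
Q = (1.486/n)·A·R^(2/3)·S^(1/2) = (1.486/0.026) × 11.67 × 1.129^(2/3) × 0.0013^(1/2) = 26.08 ft³/s
V = Q/A = 26.08/11.67 = 2.235 ft/s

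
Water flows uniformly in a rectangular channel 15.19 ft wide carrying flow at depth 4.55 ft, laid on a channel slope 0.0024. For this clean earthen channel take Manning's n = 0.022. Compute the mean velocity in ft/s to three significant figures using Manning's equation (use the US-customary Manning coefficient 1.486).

6.64 ft/s

A = b·y = 15.19 × 4.55 = 69.11 ft²
P = b + 2y = 15.19 + 2×4.55 = 24.29 ft
R = A/P = 69.11/24.29 = 2.845 ft
Q = (1.486/n)·A·R^(2/3)·S^(1/2) = (1.486/0.022) × 69.11 × 2.845^(2/3) × 0.0024^(1/2) = 459.2 ft³/s
V = Q/A = 459.2/69.11 = 6.645 ft/s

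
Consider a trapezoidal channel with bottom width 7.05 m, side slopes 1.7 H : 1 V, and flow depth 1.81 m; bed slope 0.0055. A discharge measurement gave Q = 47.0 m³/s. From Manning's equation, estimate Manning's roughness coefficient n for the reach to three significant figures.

A = (b + z·y)·y = (7.05 + 1.7×1.81)×1.81 = 18.33 m²
P = b + 2y√(1+z²) = 7.05 + 2×1.81×√(1+1.7²) = 14.19 m
R = A/P = 18.33/14.19 = 1.292 m
n = (1/Q)·A·R^(2/3)·S^(1/2) = (1/47.0) × 18.33 × 1.186 × 0.07416 = 0.03431

0.0343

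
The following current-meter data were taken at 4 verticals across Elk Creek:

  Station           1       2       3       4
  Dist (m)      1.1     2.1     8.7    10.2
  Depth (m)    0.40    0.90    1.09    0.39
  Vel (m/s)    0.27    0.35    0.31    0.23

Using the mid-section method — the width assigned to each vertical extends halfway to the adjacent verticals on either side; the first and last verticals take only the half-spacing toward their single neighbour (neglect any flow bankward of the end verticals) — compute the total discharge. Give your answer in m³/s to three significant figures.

2.69 m³/s

w_1 = (2.1 − 1.1)/2 = 0.5 m; q_1 = 0.27 × 0.40 × 0.5 = 0.05400 m³/s
w_2 = (8.7 − 1.1)/2 = 3.8 m; q_2 = 0.35 × 0.90 × 3.8 = 1.197 m³/s
w_3 = (10.2 − 2.1)/2 = 4.05 m; q_3 = 0.31 × 1.09 × 4.05 = 1.368 m³/s
w_4 = (10.2 − 8.7)/2 = 0.75 m; q_4 = 0.23 × 0.39 × 0.75 = 0.06728 m³/s
Q = Σ qᵢ = 2.687 m³/s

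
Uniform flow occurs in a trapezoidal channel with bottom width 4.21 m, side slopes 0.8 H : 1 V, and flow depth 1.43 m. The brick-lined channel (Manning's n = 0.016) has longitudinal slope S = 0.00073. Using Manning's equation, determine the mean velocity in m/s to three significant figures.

A = (b + z·y)·y = (4.21 + 0.8×1.43)×1.43 = 7.656 m²
P = b + 2y√(1+z²) = 4.21 + 2×1.43×√(1+0.8²) = 7.873 m
R = A/P = 7.656/7.873 = 0.9725 m
Q = (1/n)·A·R^(2/3)·S^(1/2) = (1/0.016) × 7.656 × 0.9725^(2/3) × 0.00073^(1/2) = 12.69 m³/s
V = Q/A = 12.69/7.656 = 1.658 m/s

1.66 m/s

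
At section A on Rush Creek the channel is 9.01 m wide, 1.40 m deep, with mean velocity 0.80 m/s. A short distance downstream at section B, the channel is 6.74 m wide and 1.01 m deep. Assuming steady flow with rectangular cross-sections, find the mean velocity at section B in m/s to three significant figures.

1.48 m/s

Q = A₁V₁ = (9.01×1.40) × 0.80 = 10.09 m³/s
A₂ = 6.74 × 1.01 = 6.807 m²
V₂ = Q/A₂ = 10.09/6.807 = 1.482 m/s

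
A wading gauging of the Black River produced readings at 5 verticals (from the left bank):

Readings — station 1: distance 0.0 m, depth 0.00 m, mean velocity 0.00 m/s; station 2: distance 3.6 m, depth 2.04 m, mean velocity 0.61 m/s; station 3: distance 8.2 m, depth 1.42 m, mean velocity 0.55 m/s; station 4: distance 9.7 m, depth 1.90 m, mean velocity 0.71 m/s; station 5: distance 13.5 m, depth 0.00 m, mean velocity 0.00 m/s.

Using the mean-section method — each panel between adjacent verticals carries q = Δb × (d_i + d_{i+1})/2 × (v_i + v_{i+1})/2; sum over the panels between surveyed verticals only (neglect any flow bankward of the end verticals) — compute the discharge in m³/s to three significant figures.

Panel 1-2: Δb = 3.6 m, d̄ = (0.00+2.04)/2 = 1.02, v̄ = (0.00+0.61)/2 = 0.305 → q = 3.6×1.02×0.305 = 1.120 m³/s
Panel 2-3: Δb = 4.6 m, d̄ = (2.04+1.42)/2 = 1.73, v̄ = (0.61+0.55)/2 = 0.58 → q = 4.6×1.73×0.58 = 4.616 m³/s
Panel 3-4: Δb = 1.5 m, d̄ = (1.42+1.90)/2 = 1.66, v̄ = (0.55+0.71)/2 = 0.63 → q = 1.5×1.66×0.63 = 1.569 m³/s
Panel 4-5: Δb = 3.8 m, d̄ = (1.90+0.00)/2 = 0.95, v̄ = (0.71+0.00)/2 = 0.355 → q = 3.8×0.95×0.355 = 1.282 m³/s
Q = Σ q = 8.586 m³/s

8.59 m³/s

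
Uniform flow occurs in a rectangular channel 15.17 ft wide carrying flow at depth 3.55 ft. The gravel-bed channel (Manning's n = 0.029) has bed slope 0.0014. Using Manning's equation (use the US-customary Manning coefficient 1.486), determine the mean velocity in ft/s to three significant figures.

3.45 ft/s

A = b·y = 15.17 × 3.55 = 53.85 ft²
P = b + 2y = 15.17 + 2×3.55 = 22.27 ft
R = A/P = 53.85/22.27 = 2.418 ft
Q = (1.486/n)·A·R^(2/3)·S^(1/2) = (1.486/0.029) × 53.85 × 2.418^(2/3) × 0.0014^(1/2) = 186.0 ft³/s
V = Q/A = 186.0/53.85 = 3.454 ft/s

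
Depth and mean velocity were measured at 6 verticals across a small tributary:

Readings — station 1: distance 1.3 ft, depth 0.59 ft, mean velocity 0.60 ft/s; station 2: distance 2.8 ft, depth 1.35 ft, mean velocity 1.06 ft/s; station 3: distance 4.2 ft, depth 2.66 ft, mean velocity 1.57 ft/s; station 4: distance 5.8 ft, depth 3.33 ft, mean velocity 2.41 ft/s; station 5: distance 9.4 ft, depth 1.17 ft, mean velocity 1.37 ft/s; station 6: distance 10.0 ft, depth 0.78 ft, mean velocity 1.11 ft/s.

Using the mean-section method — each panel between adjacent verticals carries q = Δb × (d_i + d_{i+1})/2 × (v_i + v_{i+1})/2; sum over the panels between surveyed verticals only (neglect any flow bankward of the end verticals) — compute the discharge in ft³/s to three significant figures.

Panel 1-2: Δb = 1.5 ft, d̄ = (0.59+1.35)/2 = 0.97, v̄ = (0.60+1.06)/2 = 0.83 → q = 1.5×0.97×0.83 = 1.208 ft³/s
Panel 2-3: Δb = 1.4 ft, d̄ = (1.35+2.66)/2 = 2.005, v̄ = (1.06+1.57)/2 = 1.315 → q = 1.4×2.005×1.315 = 3.691 ft³/s
Panel 3-4: Δb = 1.6 ft, d̄ = (2.66+3.33)/2 = 2.995, v̄ = (1.57+2.41)/2 = 1.99 → q = 1.6×2.995×1.99 = 9.536 ft³/s
Panel 4-5: Δb = 3.6 ft, d̄ = (3.33+1.17)/2 = 2.25, v̄ = (2.41+1.37)/2 = 1.89 → q = 3.6×2.25×1.89 = 15.31 ft³/s
Panel 5-6: Δb = 0.6 ft, d̄ = (1.17+0.78)/2 = 0.975, v̄ = (1.37+1.11)/2 = 1.24 → q = 0.6×0.975×1.24 = 0.7254 ft³/s
Q = Σ q = 30.47 ft³/s

30.5 ft³/s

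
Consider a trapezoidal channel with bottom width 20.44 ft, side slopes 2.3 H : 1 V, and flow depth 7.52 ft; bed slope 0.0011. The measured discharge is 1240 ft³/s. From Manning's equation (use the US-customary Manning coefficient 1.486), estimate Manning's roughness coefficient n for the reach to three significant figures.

0.0324

A = (b + z·y)·y = (20.44 + 2.3×7.52)×7.52 = 283.8 ft²
P = b + 2y√(1+z²) = 20.44 + 2×7.52×√(1+2.3²) = 58.16 ft
R = A/P = 283.8/58.16 = 4.879 ft
n = (1.486/Q)·A·R^(2/3)·S^(1/2) = (1.486/1240) × 283.8 × 2.877 × 0.03317 = 0.03245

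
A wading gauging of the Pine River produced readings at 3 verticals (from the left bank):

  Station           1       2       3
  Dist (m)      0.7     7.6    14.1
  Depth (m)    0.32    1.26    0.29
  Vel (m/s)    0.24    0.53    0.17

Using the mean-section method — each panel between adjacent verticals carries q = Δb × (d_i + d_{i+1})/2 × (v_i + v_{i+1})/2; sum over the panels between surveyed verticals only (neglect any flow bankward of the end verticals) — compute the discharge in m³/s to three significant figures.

3.86 m³/s

Panel 1-2: Δb = 6.9 m, d̄ = (0.32+1.26)/2 = 0.79, v̄ = (0.24+0.53)/2 = 0.385 → q = 6.9×0.79×0.385 = 2.099 m³/s
Panel 2-3: Δb = 6.5 m, d̄ = (1.26+0.29)/2 = 0.775, v̄ = (0.53+0.17)/2 = 0.35 → q = 6.5×0.775×0.35 = 1.763 m³/s
Q = Σ q = 3.862 m³/s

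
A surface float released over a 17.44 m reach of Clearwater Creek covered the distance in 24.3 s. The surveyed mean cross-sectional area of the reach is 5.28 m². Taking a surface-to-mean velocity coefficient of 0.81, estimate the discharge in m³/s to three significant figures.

v_surface = L / t̄ = 17.44 / 24.3 = 0.7177 m/s
v_mean = 0.81 × 0.7177 = 0.5813 m/s
Q = A × v_mean = 5.28 × 0.5813 = 3.069 m³/s

3.07 m³/s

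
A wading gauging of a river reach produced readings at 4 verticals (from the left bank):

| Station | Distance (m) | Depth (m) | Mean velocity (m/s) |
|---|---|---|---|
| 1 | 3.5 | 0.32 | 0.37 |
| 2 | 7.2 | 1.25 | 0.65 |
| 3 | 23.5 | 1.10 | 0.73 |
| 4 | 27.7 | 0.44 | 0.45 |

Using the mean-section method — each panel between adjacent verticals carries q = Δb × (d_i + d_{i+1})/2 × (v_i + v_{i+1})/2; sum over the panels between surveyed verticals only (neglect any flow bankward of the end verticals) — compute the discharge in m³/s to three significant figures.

Panel 1-2: Δb = 3.7 m, d̄ = (0.32+1.25)/2 = 0.785, v̄ = (0.37+0.65)/2 = 0.51 → q = 3.7×0.785×0.51 = 1.481 m³/s
Panel 2-3: Δb = 16.3 m, d̄ = (1.25+1.10)/2 = 1.175, v̄ = (0.65+0.73)/2 = 0.69 → q = 16.3×1.175×0.69 = 13.22 m³/s
Panel 3-4: Δb = 4.2 m, d̄ = (1.10+0.44)/2 = 0.77, v̄ = (0.73+0.45)/2 = 0.59 → q = 4.2×0.77×0.59 = 1.908 m³/s
Q = Σ q = 16.60 m³/s

16.6 m³/s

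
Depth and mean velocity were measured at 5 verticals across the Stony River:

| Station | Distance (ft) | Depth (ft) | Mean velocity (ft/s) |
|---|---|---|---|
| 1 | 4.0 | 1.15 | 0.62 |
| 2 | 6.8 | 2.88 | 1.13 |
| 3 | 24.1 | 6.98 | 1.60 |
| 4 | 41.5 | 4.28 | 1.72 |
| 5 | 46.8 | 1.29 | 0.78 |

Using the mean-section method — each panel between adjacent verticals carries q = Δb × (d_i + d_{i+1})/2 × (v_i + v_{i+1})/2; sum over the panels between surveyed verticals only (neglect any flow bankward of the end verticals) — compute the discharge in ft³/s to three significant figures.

Panel 1-2: Δb = 2.8 ft, d̄ = (1.15+2.88)/2 = 2.015, v̄ = (0.62+1.13)/2 = 0.875 → q = 2.8×2.015×0.875 = 4.937 ft³/s
Panel 2-3: Δb = 17.3 ft, d̄ = (2.88+6.98)/2 = 4.93, v̄ = (1.13+1.60)/2 = 1.365 → q = 17.3×4.93×1.365 = 116.4 ft³/s
Panel 3-4: Δb = 17.4 ft, d̄ = (6.98+4.28)/2 = 5.63, v̄ = (1.60+1.72)/2 = 1.66 → q = 17.4×5.63×1.66 = 162.6 ft³/s
Panel 4-5: Δb = 5.3 ft, d̄ = (4.28+1.29)/2 = 2.785, v̄ = (1.72+0.78)/2 = 1.25 → q = 5.3×2.785×1.25 = 18.45 ft³/s
Q = Σ q = 302.4 ft³/s

302 ft³/s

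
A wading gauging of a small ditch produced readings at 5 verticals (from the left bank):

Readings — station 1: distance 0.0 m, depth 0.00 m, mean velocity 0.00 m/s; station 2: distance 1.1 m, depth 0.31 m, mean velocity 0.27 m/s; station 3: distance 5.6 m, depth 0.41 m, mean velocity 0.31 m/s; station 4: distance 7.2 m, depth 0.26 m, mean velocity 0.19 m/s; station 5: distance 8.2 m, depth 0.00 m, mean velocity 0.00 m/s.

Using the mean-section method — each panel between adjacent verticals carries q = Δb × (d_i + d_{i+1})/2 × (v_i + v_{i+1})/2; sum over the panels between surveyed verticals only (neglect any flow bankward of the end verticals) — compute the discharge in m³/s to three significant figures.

0.639 m³/s

Panel 1-2: Δb = 1.1 m, d̄ = (0.00+0.31)/2 = 0.155, v̄ = (0.00+0.27)/2 = 0.135 → q = 1.1×0.155×0.135 = 0.02302 m³/s
Panel 2-3: Δb = 4.5 m, d̄ = (0.31+0.41)/2 = 0.36, v̄ = (0.27+0.31)/2 = 0.29 → q = 4.5×0.36×0.29 = 0.4698 m³/s
Panel 3-4: Δb = 1.6 m, d̄ = (0.41+0.26)/2 = 0.335, v̄ = (0.31+0.19)/2 = 0.25 → q = 1.6×0.335×0.25 = 0.1340 m³/s
Panel 4-5: Δb = 1 m, d̄ = (0.26+0.00)/2 = 0.13, v̄ = (0.19+0.00)/2 = 0.095 → q = 1×0.13×0.095 = 0.01235 m³/s
Q = Σ q = 0.6392 m³/s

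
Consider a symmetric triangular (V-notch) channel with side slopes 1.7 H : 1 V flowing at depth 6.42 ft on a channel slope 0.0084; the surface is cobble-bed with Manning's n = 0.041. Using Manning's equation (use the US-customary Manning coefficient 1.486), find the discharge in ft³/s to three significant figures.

459 ft³/s

A = z·y² = 1.7×6.42² = 70.07 ft²
P = 2y√(1+z²) = 2×6.42×√(1+1.7²) = 25.32 ft
R = A/P = 70.07/25.32 = 2.767 ft
Q = (1.486/n)·A·R^(2/3)·S^(1/2) = (1.486/0.041) × 70.07 × 2.767^(2/3) × 0.0084^(1/2) = 458.7 ft³/s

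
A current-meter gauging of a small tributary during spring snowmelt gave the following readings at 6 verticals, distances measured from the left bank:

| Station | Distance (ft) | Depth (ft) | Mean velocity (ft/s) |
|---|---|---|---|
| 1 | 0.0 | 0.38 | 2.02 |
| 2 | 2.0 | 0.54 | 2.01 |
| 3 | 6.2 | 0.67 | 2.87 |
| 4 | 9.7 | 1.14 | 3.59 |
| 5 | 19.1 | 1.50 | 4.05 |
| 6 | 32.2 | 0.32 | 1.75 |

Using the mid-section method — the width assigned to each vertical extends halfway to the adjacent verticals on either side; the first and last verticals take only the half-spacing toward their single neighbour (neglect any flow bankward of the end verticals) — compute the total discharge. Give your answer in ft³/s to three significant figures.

110 ft³/s

w_1 = (2.0 − 0.0)/2 = 1 ft; q_1 = 2.02 × 0.38 × 1 = 0.7676 ft³/s
w_2 = (6.2 − 0.0)/2 = 3.1 ft; q_2 = 2.01 × 0.54 × 3.1 = 3.365 ft³/s
w_3 = (9.7 − 2.0)/2 = 3.85 ft; q_3 = 2.87 × 0.67 × 3.85 = 7.403 ft³/s
w_4 = (19.1 − 6.2)/2 = 6.45 ft; q_4 = 3.59 × 1.14 × 6.45 = 26.40 ft³/s
w_5 = (32.2 − 9.7)/2 = 11.25 ft; q_5 = 4.05 × 1.50 × 11.25 = 68.34 ft³/s
w_6 = (32.2 − 19.1)/2 = 6.55 ft; q_6 = 1.75 × 0.32 × 6.55 = 3.668 ft³/s
Q = Σ qᵢ = 109.9 ft³/s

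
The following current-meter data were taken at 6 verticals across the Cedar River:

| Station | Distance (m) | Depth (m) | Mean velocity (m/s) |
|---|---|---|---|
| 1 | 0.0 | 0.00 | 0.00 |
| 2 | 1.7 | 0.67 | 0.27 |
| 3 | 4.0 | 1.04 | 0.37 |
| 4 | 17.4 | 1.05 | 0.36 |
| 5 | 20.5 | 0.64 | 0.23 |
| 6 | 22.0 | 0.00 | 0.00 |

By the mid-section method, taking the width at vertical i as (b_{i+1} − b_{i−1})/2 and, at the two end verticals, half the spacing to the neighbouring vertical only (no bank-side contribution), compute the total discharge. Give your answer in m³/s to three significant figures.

6.84 m³/s

w_2 = (4.0 − 0.0)/2 = 2 m; q_2 = 0.27 × 0.67 × 2 = 0.3618 m³/s
w_3 = (17.4 − 1.7)/2 = 7.85 m; q_3 = 0.37 × 1.04 × 7.85 = 3.021 m³/s
w_4 = (20.5 − 4.0)/2 = 8.25 m; q_4 = 0.36 × 1.05 × 8.25 = 3.119 m³/s
w_5 = (22.0 − 17.4)/2 = 2.3 m; q_5 = 0.23 × 0.64 × 2.3 = 0.3386 m³/s
Stations 1, 6 contribute zero (depth or velocity is 0).
Q = Σ qᵢ = 6.840 m³/s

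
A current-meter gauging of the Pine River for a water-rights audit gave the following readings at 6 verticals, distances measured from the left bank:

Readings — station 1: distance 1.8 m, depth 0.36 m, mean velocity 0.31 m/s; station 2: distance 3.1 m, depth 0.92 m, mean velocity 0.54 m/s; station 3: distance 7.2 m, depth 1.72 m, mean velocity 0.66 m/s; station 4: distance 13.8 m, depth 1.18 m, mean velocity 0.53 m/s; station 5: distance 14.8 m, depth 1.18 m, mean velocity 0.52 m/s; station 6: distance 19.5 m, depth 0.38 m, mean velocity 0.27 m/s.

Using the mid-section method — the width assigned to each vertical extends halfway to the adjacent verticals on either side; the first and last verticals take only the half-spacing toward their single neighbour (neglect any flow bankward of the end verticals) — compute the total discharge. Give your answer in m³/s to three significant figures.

w_1 = (3.1 − 1.8)/2 = 0.65 m; q_1 = 0.31 × 0.36 × 0.65 = 0.07254 m³/s
w_2 = (7.2 − 1.8)/2 = 2.7 m; q_2 = 0.54 × 0.92 × 2.7 = 1.341 m³/s
w_3 = (13.8 − 3.1)/2 = 5.35 m; q_3 = 0.66 × 1.72 × 5.35 = 6.073 m³/s
w_4 = (14.8 − 7.2)/2 = 3.8 m; q_4 = 0.53 × 1.18 × 3.8 = 2.377 m³/s
w_5 = (19.5 − 13.8)/2 = 2.85 m; q_5 = 0.52 × 1.18 × 2.85 = 1.749 m³/s
w_6 = (19.5 − 14.8)/2 = 2.35 m; q_6 = 0.27 × 0.38 × 2.35 = 0.2411 m³/s
Q = Σ qᵢ = 11.85 m³/s

11.9 m³/s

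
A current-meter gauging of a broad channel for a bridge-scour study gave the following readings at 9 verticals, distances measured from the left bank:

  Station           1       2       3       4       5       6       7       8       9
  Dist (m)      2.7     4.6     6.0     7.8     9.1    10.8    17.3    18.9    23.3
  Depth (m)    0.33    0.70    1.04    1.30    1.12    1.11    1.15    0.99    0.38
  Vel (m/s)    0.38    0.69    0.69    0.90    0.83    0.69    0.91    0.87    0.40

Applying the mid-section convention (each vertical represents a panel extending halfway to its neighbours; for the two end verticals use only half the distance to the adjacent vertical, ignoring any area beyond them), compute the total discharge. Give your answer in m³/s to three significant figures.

15.6 m³/s

w_1 = (4.6 − 2.7)/2 = 0.95 m; q_1 = 0.38 × 0.33 × 0.95 = 0.1191 m³/s
w_2 = (6.0 − 2.7)/2 = 1.65 m; q_2 = 0.69 × 0.70 × 1.65 = 0.7970 m³/s
w_3 = (7.8 − 4.6)/2 = 1.6 m; q_3 = 0.69 × 1.04 × 1.6 = 1.148 m³/s
w_4 = (9.1 − 6.0)/2 = 1.55 m; q_4 = 0.90 × 1.30 × 1.55 = 1.814 m³/s
w_5 = (10.8 − 7.8)/2 = 1.5 m; q_5 = 0.83 × 1.12 × 1.5 = 1.394 m³/s
w_6 = (17.3 − 9.1)/2 = 4.1 m; q_6 = 0.69 × 1.11 × 4.1 = 3.140 m³/s
w_7 = (18.9 − 10.8)/2 = 4.05 m; q_7 = 0.91 × 1.15 × 4.05 = 4.238 m³/s
w_8 = (23.3 − 17.3)/2 = 3 m; q_8 = 0.87 × 0.99 × 3 = 2.584 m³/s
w_9 = (23.3 − 18.9)/2 = 2.2 m; q_9 = 0.40 × 0.38 × 2.2 = 0.3344 m³/s
Q = Σ qᵢ = 15.57 m³/s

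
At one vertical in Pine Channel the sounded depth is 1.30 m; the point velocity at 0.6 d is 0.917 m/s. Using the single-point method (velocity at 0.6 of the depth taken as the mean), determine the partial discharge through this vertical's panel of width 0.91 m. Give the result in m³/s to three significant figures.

v̄ = v₀.₆ = 0.917 m/s
q = v̄ × d × w = 0.9170 × 1.30 × 0.91 = 1.085 m³/s

1.08 m³/s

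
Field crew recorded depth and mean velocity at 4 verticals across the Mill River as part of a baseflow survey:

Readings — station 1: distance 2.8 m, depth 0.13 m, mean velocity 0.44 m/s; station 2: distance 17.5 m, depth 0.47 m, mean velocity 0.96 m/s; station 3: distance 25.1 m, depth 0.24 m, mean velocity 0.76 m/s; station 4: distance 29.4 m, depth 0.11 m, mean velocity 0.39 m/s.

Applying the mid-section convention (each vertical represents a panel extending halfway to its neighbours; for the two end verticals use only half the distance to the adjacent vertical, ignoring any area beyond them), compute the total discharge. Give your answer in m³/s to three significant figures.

w_1 = (17.5 − 2.8)/2 = 7.35 m; q_1 = 0.44 × 0.13 × 7.35 = 0.4204 m³/s
w_2 = (25.1 − 2.8)/2 = 11.15 m; q_2 = 0.96 × 0.47 × 11.15 = 5.031 m³/s
w_3 = (29.4 − 17.5)/2 = 5.95 m; q_3 = 0.76 × 0.24 × 5.95 = 1.085 m³/s
w_4 = (29.4 − 25.1)/2 = 2.15 m; q_4 = 0.39 × 0.11 × 2.15 = 0.09224 m³/s
Q = Σ qᵢ = 6.629 m³/s

6.63 m³/s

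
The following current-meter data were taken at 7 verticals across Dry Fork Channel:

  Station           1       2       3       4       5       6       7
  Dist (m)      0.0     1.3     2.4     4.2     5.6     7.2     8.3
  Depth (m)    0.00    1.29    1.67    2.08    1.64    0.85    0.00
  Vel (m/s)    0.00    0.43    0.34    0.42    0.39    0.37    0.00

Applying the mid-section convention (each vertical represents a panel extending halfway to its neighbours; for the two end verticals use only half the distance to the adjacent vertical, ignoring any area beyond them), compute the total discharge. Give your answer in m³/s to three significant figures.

4.27 m³/s

w_2 = (2.4 − 0.0)/2 = 1.2 m; q_2 = 0.43 × 1.29 × 1.2 = 0.6656 m³/s
w_3 = (4.2 − 1.3)/2 = 1.45 m; q_3 = 0.34 × 1.67 × 1.45 = 0.8233 m³/s
w_4 = (5.6 − 2.4)/2 = 1.6 m; q_4 = 0.42 × 2.08 × 1.6 = 1.398 m³/s
w_5 = (7.2 − 4.2)/2 = 1.5 m; q_5 = 0.39 × 1.64 × 1.5 = 0.9594 m³/s
w_6 = (8.3 − 5.6)/2 = 1.35 m; q_6 = 0.37 × 0.85 × 1.35 = 0.4246 m³/s
Stations 1, 7 contribute zero (depth or velocity is 0).
Q = Σ qᵢ = 4.271 m³/s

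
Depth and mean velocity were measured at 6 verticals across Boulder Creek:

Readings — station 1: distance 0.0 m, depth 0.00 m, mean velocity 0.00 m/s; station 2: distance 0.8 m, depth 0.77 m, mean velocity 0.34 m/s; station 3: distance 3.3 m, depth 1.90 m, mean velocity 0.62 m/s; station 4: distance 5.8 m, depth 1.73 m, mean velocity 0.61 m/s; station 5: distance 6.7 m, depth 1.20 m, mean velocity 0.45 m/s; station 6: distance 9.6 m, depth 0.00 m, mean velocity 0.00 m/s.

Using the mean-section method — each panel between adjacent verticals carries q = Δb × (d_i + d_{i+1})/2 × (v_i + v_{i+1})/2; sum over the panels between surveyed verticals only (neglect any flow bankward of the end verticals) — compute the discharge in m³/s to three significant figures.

Panel 1-2: Δb = 0.8 m, d̄ = (0.00+0.77)/2 = 0.385, v̄ = (0.00+0.34)/2 = 0.17 → q = 0.8×0.385×0.17 = 0.05236 m³/s
Panel 2-3: Δb = 2.5 m, d̄ = (0.77+1.90)/2 = 1.335, v̄ = (0.34+0.62)/2 = 0.48 → q = 2.5×1.335×0.48 = 1.602 m³/s
Panel 3-4: Δb = 2.5 m, d̄ = (1.90+1.73)/2 = 1.815, v̄ = (0.62+0.61)/2 = 0.615 → q = 2.5×1.815×0.615 = 2.791 m³/s
Panel 4-5: Δb = 0.9 m, d̄ = (1.73+1.20)/2 = 1.465, v̄ = (0.61+0.45)/2 = 0.53 → q = 0.9×1.465×0.53 = 0.6988 m³/s
Panel 5-6: Δb = 2.9 m, d̄ = (1.20+0.00)/2 = 0.6, v̄ = (0.45+0.00)/2 = 0.225 → q = 2.9×0.6×0.225 = 0.3915 m³/s
Q = Σ q = 5.535 m³/s

5.54 m³/s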